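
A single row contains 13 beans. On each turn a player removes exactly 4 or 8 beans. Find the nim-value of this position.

Compute g(0), g(1), … for moves {4, 8}:
g(0) = mex{} = 0
g(1) = mex{} = 0
g(2) = mex{} = 0
g(3) = mex{} = 0
g(4) = mex{0} = 1
g(5) = mex{0} = 1
g(6) = mex{0} = 1
g(7) = mex{0} = 1
g(8) = mex{0,1} = 2
g(9) = mex{0,1} = 2
g(10) = mex{0,1} = 2
g(11) = mex{0,1} = 2
g(12) = mex{1,2} = 0
g(13) = mex{1,2} = 0
So g(13) = 0.

0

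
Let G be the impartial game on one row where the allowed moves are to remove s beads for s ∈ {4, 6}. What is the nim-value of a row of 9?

2

Build the Grundy sequence with g(k) = mex{g(k−s) : s ∈ {4, 6}, s ≤ k}:
k:     0  1  2  3  4  5  6  7  8  9
g(k):  0  0  0  0  1  1  1  1  2  2
So g(9) = 2.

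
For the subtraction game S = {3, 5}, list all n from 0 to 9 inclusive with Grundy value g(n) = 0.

0, 1, 2, 8, 9

Grundy values for subtraction set {3, 5}:
k:     0  1  2  3  4  5  6  7  8  9
g(k):  0  0  0  1  1  1  2  2  0  0
The P-positions (g = 0) in 0..9 are 0, 1, 2, 8, 9.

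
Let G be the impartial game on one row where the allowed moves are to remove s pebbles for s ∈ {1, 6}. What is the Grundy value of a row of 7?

Grundy values for subtraction set {1, 6}:
g(0) = mex{} = 0
g(1) = mex{0} = 1
g(2) = mex{1} = 0
g(3) = mex{0} = 1
g(4) = mex{1} = 0
g(5) = mex{0} = 1
g(6) = mex{0,1} = 2
g(7) = mex{1,2} = 0
So g(7) = 0.

0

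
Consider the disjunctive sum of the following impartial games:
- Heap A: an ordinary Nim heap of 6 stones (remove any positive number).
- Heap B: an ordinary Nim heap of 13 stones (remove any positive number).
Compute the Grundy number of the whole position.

11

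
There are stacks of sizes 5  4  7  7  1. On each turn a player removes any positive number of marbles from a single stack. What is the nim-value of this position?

0

Nim-sum: 5 XOR 4 XOR 7 XOR 7 XOR 1 = 0.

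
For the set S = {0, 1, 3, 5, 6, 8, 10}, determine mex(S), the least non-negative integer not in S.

2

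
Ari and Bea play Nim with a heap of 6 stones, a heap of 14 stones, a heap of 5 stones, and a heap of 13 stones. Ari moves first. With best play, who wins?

Bea wins

Nim-sum: 6 XOR 14 XOR 5 XOR 13 = 0.
The nim-sum is 0, so this is a P-position: the player to move is in a losing position under optimal play; Ari is about to move from it and so loses — Bea wins.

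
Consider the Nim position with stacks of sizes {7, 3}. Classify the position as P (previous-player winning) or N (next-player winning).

Compute the nim-sum pairwise:
7 XOR 3 = 4
The nim-sum is 4 ≠ 0, so this is an N-position: the player to move can win.

N-position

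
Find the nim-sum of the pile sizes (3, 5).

In binary:
  011  (3)
  101  (5)
  ---
  110  (6)

6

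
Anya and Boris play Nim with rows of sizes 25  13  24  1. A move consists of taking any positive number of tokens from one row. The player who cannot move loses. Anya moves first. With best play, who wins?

Write each in binary and XOR column by column:
  11001  (25)
  01101  (13)
  11000  (24)
  00001  (1)
  -----
  01101  (13)
The nim-sum is 13 ≠ 0, so this is an N-position: the player to move can win; Anya has a winning move.

Anya wins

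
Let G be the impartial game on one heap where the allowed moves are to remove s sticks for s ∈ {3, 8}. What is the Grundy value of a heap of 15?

1

Compute g(0), g(1), … for moves {3, 8}:
k:     0  1  2  3  4  5  6  7  8  9 10 11 12 13 14 15
g(k):  0  0  0  1  1  1  0  0  2  1  1  0  0  0  1  1
So g(15) = 1.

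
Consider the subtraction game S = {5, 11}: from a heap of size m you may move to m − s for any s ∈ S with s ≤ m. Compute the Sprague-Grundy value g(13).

2

Build the Grundy sequence with g(k) = mex{g(k−s) : s ∈ {5, 11}, s ≤ k}:
k:     0  1  2  3  4  5  6  7  8  9 10 11 12 13
g(k):  0  0  0  0  0  1  1  1  1  1  0  2  2  2
So g(13) = 2.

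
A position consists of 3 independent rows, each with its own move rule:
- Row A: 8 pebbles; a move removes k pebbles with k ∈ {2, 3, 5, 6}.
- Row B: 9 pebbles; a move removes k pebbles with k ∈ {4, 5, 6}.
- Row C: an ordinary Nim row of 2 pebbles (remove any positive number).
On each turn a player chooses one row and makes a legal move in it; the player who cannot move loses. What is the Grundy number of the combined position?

0

Build the Grundy sequence for row A with g(k) = mex{g(k−s) : s ∈ {2, 3, 5, 6}, s ≤ k}:
g(0) = mex{} = 0
g(1) = mex{} = 0
g(2) = mex{0} = 1
g(3) = mex{0} = 1
g(4) = mex{0,1} = 2
g(5) = mex{0,1} = 2
g(6) = mex{0,1,2} = 3
g(7) = mex{0,1,2} = 3
g(8) = mex{1,2,3} = 0
So g(8) = 0.
For row B, compute g(0), g(1), … with moves {4, 5, 6}:
k:     0  1  2  3  4  5  6  7  8  9
g(k):  0  0  0  0  1  1  1  1  2  2
So g(9) = 2.
Row C is a plain Nim row of size 2, so its Grundy value is 2.
By the Sprague-Grundy theorem, the Grundy value of a sum of independent games is the XOR of the component values.
Combined value = 0 ⊕ 2 ⊕ 2 = 0.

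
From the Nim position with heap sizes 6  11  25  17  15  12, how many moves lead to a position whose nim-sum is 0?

Nim-sum: 6 ^ 11 ^ 25 ^ 17 ^ 15 ^ 12 = 6.
The overall nim-sum is X = 6. A heap of size p has a winning move iff p XOR X < p (reduce it to p XOR X).
  6: 6 XOR 6 = 0 < 6 — winning move (to 0).
  11: 11 XOR 6 = 13 ≥ 11 — no move.
  25: 25 XOR 6 = 31 ≥ 25 — no move.
  17: 17 XOR 6 = 23 ≥ 17 — no move.
  15: 15 XOR 6 = 9 < 15 — winning move (to 9).
  12: 12 XOR 6 = 10 < 12 — winning move (to 10).
That gives 3 winning moves.

3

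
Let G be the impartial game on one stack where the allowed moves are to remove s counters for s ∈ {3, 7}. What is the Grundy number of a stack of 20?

0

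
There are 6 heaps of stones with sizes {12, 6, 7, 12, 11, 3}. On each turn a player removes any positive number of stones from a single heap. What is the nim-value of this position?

9

Nim-sum: 12 ^ 6 ^ 7 ^ 12 ^ 11 ^ 3 = 9.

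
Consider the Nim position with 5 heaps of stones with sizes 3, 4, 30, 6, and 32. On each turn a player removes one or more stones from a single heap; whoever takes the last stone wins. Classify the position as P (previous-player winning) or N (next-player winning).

N-position

Nim-sum: 3 XOR 4 XOR 30 XOR 6 XOR 32 = 63.
The nim-sum is 63 ≠ 0, so this is an N-position: the player to move can win.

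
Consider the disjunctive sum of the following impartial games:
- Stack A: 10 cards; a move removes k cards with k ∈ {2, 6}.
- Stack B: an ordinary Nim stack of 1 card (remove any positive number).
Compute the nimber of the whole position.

For stack A, compute g(0), g(1), … with moves {2, 6}:
g(0) = mex{} = 0
g(1) = mex{} = 0
g(2) = mex{0} = 1
g(3) = mex{0} = 1
g(4) = mex{1} = 0
g(5) = mex{1} = 0
g(6) = mex{0} = 1
g(7) = mex{0} = 1
g(8) = mex{1} = 0
g(9) = mex{1} = 0
g(10) = mex{0} = 1
So g(10) = 1.
Stack B is a plain Nim stack of size 1, so its Grundy value is 1.
By the Sprague-Grundy theorem, the Grundy value of a sum of independent games is the XOR of the component values.
Combined value = 1 XOR 1 = 0.

0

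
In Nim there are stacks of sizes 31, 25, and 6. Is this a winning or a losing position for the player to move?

Compute the nim-sum pairwise:
31 ^ 25 = 6
6 ^ 6 = 0
The nim-sum is 0, so this is a P-position: the player to move is in a losing position under optimal play.

Losing position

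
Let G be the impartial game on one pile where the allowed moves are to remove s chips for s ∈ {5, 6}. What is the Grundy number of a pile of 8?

1

Build the Grundy sequence with g(k) = mex{g(k−s) : s ∈ {5, 6}, s ≤ k}:
g(0) = mex{} = 0
g(1) = mex{} = 0
g(2) = mex{} = 0
g(3) = mex{} = 0
g(4) = mex{} = 0
g(5) = mex{0} = 1
g(6) = mex{0} = 1
g(7) = mex{0} = 1
g(8) = mex{0} = 1
So g(8) = 1.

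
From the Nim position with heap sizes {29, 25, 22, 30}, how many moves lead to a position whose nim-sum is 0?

Nim-sum: 29 ⊕ 25 ⊕ 22 ⊕ 30 = 12.
The overall nim-sum is X = 12. A heap of size p has a winning move iff p XOR X < p (reduce it to p XOR X).
  29: 29 XOR 12 = 17 < 29 — winning move (to 17).
  25: 25 XOR 12 = 21 < 25 — winning move (to 21).
  22: 22 XOR 12 = 26 ≥ 22 — no move.
  30: 30 XOR 12 = 18 < 30 — winning move (to 18).
That gives 3 winning moves.

3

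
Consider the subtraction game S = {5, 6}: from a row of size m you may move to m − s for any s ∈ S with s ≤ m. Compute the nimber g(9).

1

Compute g(0), g(1), … for moves {5, 6}:
k:     0  1  2  3  4  5  6  7  8  9
g(k):  0  0  0  0  0  1  1  1  1  1
So g(9) = 1.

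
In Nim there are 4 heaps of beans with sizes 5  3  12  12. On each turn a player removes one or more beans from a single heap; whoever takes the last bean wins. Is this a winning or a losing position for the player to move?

Winning position

Write each in binary and XOR column by column:
  0101  (5)
  0011  (3)
  1100  (12)
  1100  (12)
  ----
  0110  (6)
The nim-sum is 6 ≠ 0, so this is an N-position: the player to move can win.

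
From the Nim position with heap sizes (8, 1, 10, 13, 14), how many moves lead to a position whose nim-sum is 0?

Bitwise XOR of the heap sizes:
  1000  (8)
  0001  (1)
  1010  (10)
  1101  (13)
  1110  (14)
  ----
  0000  (0)
The nim-sum is already 0, so every move leaves a nonzero nim-sum — there are no winning moves.

0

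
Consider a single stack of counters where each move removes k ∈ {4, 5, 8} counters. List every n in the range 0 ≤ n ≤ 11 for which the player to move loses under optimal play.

0, 1, 2, 3

Compute g(0), g(1), … for moves {4, 5, 8}:
k:     0  1  2  3  4  5  6  7  8  9 10 11
g(k):  0  0  0  0  1  1  1  1  2  2  2  2
The P-positions (g = 0) in 0..11 are 0, 1, 2, 3.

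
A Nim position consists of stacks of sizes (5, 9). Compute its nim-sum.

Nim-sum: 5 ^ 9 = 12.

12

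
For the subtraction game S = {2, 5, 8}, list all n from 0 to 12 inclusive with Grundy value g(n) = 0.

0, 1, 4, 7, 10, 11

Compute g(0), g(1), … for moves {2, 5, 8}:
g(0) = mex{} = 0
g(1) = mex{} = 0
g(2) = mex{0} = 1
g(3) = mex{0} = 1
g(4) = mex{1} = 0
g(5) = mex{0,1} = 2
g(6) = mex{0} = 1
g(7) = mex{1,2} = 0
g(8) = mex{0,1} = 2
g(9) = mex{0} = 1
g(10) = mex{1,2} = 0
g(11) = mex{1} = 0
g(12) = mex{0} = 1
The P-positions (g = 0) in 0..12 are 0, 1, 4, 7, 10, 11.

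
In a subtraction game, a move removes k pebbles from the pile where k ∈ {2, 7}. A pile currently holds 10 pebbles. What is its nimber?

0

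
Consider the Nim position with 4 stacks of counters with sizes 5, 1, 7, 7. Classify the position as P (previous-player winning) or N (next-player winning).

N-position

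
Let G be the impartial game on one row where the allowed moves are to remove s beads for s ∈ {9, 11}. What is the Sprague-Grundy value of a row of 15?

1

Compute g(0), g(1), … for moves {9, 11}:
k:     0  1  2  3  4  5  6  7  8  9 10 11 12 13 14 15
g(k):  0  0  0  0  0  0  0  0  0  1  1  1  1  1  1  1
So g(15) = 1.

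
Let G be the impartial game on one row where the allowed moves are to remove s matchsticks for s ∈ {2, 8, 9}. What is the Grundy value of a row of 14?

Grundy values for subtraction set {2, 8, 9}:
g(0) = mex{} = 0
g(1) = mex{} = 0
g(2) = mex{0} = 1
g(3) = mex{0} = 1
g(4) = mex{1} = 0
g(5) = mex{1} = 0
g(6) = mex{0} = 1
g(7) = mex{0} = 1
g(8) = mex{0,1} = 2
g(9) = mex{0,1} = 2
g(10) = mex{0,1,2} = 3
g(11) = mex{1,2} = 0
g(12) = mex{0,1,3} = 2
g(13) = mex{0} = 1
g(14) = mex{0,1,2} = 3
So g(14) = 3.

3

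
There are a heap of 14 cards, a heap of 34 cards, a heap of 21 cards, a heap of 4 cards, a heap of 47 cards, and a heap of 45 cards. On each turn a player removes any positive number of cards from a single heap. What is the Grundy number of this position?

Bitwise XOR of the heap sizes:
  001110  (14)
  100010  (34)
  010101  (21)
  000100  (4)
  101111  (47)
  101101  (45)
  ------
  111111  (63)

63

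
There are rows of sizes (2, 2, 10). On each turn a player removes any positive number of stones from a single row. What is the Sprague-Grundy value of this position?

Bitwise XOR of the heap sizes:
  0010  (2)
  0010  (2)
  1010  (10)
  ----
  1010  (10)

10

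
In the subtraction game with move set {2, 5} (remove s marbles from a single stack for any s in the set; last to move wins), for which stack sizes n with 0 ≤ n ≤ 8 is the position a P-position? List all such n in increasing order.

0, 1, 4, 7, 8

Compute g(0), g(1), … for moves {2, 5}:
g(0) = mex{} = 0
g(1) = mex{} = 0
g(2) = mex{0} = 1
g(3) = mex{0} = 1
g(4) = mex{1} = 0
g(5) = mex{0,1} = 2
g(6) = mex{0} = 1
g(7) = mex{1,2} = 0
g(8) = mex{1} = 0
The P-positions (g = 0) in 0..8 are 0, 1, 4, 7, 8.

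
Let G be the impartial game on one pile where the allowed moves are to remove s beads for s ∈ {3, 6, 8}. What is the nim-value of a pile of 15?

Compute g(0), g(1), … for moves {3, 6, 8}:
k:     0  1  2  3  4  5  6  7  8  9 10 11 12 13 14 15
g(k):  0  0  0  1  1  1  2  2  2  3  3  0  0  0  1  1
So g(15) = 1.

1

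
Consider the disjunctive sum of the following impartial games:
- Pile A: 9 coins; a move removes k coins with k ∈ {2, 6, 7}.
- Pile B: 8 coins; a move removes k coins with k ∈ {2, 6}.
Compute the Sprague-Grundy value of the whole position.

0

Grundy values for pile A (subtraction set {2, 6, 7}):
k:     0  1  2  3  4  5  6  7  8  9
g(k):  0  0  1  1  0  0  1  1  2  0
So g(9) = 0.
For pile B, compute g(0), g(1), … with moves {2, 6}:
k:     0  1  2  3  4  5  6  7  8
g(k):  0  0  1  1  0  0  1  1  0
So g(8) = 0.
By the Sprague-Grundy theorem, the Grundy value of a sum of independent games is the XOR of the component values.
Combined value = 0 XOR 0 = 0.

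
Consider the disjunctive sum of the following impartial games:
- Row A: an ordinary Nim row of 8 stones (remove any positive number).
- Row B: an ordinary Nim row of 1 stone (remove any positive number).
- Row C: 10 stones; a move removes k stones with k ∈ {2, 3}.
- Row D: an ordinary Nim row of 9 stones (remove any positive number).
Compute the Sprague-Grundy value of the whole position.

0

Row A is a plain Nim row of size 8, so its Grundy value is 8.
Row B is a plain Nim row of size 1, so its Grundy value is 1.
Build the Grundy sequence for row C with g(k) = mex{g(k−s) : s ∈ {2, 3}, s ≤ k}:
k:     0  1  2  3  4  5  6  7  8  9 10
g(k):  0  0  1  1  2  0  0  1  1  2  0
So g(10) = 0.
Row D is a plain Nim row of size 9, so its Grundy value is 9.
By the Sprague-Grundy theorem, the Grundy value of a sum of independent games is the XOR of the component values.
Combined value = 8 XOR 1 XOR 0 XOR 9 = 0.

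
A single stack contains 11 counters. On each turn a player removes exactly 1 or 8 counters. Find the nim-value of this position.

Compute g(0), g(1), … for moves {1, 8}:
k:     0  1  2  3  4  5  6  7  8  9 10 11
g(k):  0  1  0  1  0  1  0  1  2  0  1  0
So g(11) = 0.

0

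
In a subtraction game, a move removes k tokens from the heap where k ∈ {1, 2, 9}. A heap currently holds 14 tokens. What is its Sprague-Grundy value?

Build the Grundy sequence with g(k) = mex{g(k−s) : s ∈ {1, 2, 9}, s ≤ k}:
k:     0  1  2  3  4  5  6  7  8  9 10 11 12 13 14
g(k):  0  1  2  0  1  2  0  1  2  3  0  1  2  0  1
So g(14) = 1.

1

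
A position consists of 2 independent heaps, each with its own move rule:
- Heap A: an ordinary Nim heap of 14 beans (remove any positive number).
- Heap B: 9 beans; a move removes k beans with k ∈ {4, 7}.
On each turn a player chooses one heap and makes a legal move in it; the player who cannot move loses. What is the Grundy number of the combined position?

12

Heap A is a plain Nim heap of size 14, so its Grundy value is 14.
Grundy values for heap B (subtraction set {4, 7}):
k:     0  1  2  3  4  5  6  7  8  9
g(k):  0  0  0  0  1  1  1  1  2  2
So g(9) = 2.
By the Sprague-Grundy theorem, the Grundy value of a sum of independent games is the XOR of the component values.
Combined value = 14 XOR 2 = 12.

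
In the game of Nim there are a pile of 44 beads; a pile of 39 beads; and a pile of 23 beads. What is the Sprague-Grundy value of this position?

28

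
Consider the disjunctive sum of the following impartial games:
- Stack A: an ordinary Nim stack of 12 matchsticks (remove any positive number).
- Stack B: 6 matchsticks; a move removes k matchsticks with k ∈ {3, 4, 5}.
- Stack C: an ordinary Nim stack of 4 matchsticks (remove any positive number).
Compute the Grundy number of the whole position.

10

Stack A is a plain Nim stack of size 12, so its Grundy value is 12.
For stack B, compute g(0), g(1), … with moves {3, 4, 5}:
k:     0  1  2  3  4  5  6
g(k):  0  0  0  1  1  1  2
So g(6) = 2.
Stack C is a plain Nim stack of size 4, so its Grundy value is 4.
The value of a disjunctive sum is the nim-sum of the parts.
Combined value = 12 XOR 2 XOR 4 = 10.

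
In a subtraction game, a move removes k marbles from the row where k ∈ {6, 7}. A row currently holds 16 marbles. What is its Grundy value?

0

Grundy values for subtraction set {6, 7}:
k:     0  1  2  3  4  5  6  7  8  9 10 11 12 13 14 15 16
g(k):  0  0  0  0  0  0  1  1  1  1  1  1  2  0  0  0  0
So g(16) = 0.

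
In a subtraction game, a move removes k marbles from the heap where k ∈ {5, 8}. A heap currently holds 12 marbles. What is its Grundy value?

2

Compute g(0), g(1), … for moves {5, 8}:
g(0) = mex{} = 0
g(1) = mex{} = 0
g(2) = mex{} = 0
g(3) = mex{} = 0
g(4) = mex{} = 0
g(5) = mex{0} = 1
g(6) = mex{0} = 1
g(7) = mex{0} = 1
g(8) = mex{0} = 1
g(9) = mex{0} = 1
g(10) = mex{0,1} = 2
g(11) = mex{0,1} = 2
g(12) = mex{0,1} = 2
So g(12) = 2.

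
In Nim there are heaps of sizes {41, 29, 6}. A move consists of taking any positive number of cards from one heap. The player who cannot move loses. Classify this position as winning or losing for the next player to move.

Compute the nim-sum pairwise:
41 ⊕ 29 = 52
52 ⊕ 6 = 50
The nim-sum is 50 ≠ 0, so this is an N-position: the player to move can win.

Winning position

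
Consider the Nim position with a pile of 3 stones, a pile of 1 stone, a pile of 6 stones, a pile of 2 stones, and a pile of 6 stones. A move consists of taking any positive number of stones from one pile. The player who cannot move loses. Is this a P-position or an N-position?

P-position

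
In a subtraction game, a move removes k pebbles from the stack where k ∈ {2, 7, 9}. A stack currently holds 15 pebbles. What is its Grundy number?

0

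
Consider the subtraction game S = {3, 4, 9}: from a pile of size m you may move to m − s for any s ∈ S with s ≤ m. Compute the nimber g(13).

Build the Grundy sequence with g(k) = mex{g(k−s) : s ∈ {3, 4, 9}, s ≤ k}:
g(0) = mex{} = 0
g(1) = mex{} = 0
g(2) = mex{} = 0
g(3) = mex{0} = 1
g(4) = mex{0} = 1
g(5) = mex{0} = 1
g(6) = mex{0,1} = 2
g(7) = mex{1} = 0
g(8) = mex{1} = 0
g(9) = mex{0,1,2} = 3
g(10) = mex{0,2} = 1
g(11) = mex{0} = 1
g(12) = mex{0,1,3} = 2
g(13) = mex{1,3} = 0
So g(13) = 0.

0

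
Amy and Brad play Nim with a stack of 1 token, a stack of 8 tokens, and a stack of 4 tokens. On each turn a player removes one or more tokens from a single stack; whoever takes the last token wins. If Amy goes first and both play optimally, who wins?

Nim-sum: 1 ^ 8 ^ 4 = 13.
The nim-sum is 13 ≠ 0, so this is an N-position: the player to move can win; Amy has a winning move.

Amy wins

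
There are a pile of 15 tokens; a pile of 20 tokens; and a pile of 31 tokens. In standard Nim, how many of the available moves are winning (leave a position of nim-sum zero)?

3

Nim-sum: 15 ⊕ 20 ⊕ 31 = 4.
The overall nim-sum is X = 4. A pile of size p has a winning move iff p XOR X < p (reduce it to p XOR X).
  15: 15 XOR 4 = 11 < 15 — winning move (to 11).
  20: 20 XOR 4 = 16 < 20 — winning move (to 16).
  31: 31 XOR 4 = 27 < 31 — winning move (to 27).
That gives 3 winning moves.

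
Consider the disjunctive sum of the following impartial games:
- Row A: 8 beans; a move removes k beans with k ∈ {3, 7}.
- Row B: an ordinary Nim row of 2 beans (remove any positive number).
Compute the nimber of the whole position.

0

Build the Grundy sequence for row A with g(k) = mex{g(k−s) : s ∈ {3, 7}, s ≤ k}:
g(0) = mex{} = 0
g(1) = mex{} = 0
g(2) = mex{} = 0
g(3) = mex{0} = 1
g(4) = mex{0} = 1
g(5) = mex{0} = 1
g(6) = mex{1} = 0
g(7) = mex{0,1} = 2
g(8) = mex{0,1} = 2
So g(8) = 2.
Row B is a plain Nim row of size 2, so its Grundy value is 2.
By the Sprague-Grundy theorem, the Grundy value of a sum of independent games is the XOR of the component values.
Combined value = 2 ⊕ 2 = 0.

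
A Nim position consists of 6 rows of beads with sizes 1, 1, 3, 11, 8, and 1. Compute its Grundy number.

Compute the nim-sum pairwise:
1 XOR 1 = 0
0 XOR 3 = 3
3 XOR 11 = 8
8 XOR 8 = 0
0 XOR 1 = 1

1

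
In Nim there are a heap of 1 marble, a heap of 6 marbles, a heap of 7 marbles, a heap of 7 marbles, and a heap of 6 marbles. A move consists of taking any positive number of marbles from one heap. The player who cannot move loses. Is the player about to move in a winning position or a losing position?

Winning position

Bitwise XOR of the heap sizes:
  001  (1)
  110  (6)
  111  (7)
  111  (7)
  110  (6)
  ---
  001  (1)
The nim-sum is 1 ≠ 0, so this is an N-position: the player to move can win.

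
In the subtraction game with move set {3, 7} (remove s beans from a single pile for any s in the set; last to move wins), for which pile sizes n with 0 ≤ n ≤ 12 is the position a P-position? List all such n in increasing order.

0, 1, 2, 6, 10, 11, 12

Build the Grundy sequence with g(k) = mex{g(k−s) : s ∈ {3, 7}, s ≤ k}:
k:     0  1  2  3  4  5  6  7  8  9 10 11 12
g(k):  0  0  0  1  1  1  0  2  2  1  0  0  0
The P-positions (g = 0) in 0..12 are 0, 1, 2, 6, 10, 11, 12.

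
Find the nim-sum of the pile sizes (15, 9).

Nim-sum: 15 XOR 9 = 6.

6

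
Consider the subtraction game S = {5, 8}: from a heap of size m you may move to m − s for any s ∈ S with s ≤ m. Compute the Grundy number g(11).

2

Compute g(0), g(1), … for moves {5, 8}:
k:     0  1  2  3  4  5  6  7  8  9 10 11
g(k):  0  0  0  0  0  1  1  1  1  1  2  2
So g(11) = 2.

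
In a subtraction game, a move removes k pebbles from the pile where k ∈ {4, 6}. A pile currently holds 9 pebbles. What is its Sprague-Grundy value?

2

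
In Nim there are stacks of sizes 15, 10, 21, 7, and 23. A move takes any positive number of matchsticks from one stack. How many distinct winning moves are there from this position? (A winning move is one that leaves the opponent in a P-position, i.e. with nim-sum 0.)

0

In binary:
  01111  (15)
  01010  (10)
  10101  (21)
  00111  (7)
  10111  (23)
  -----
  00000  (0)
The nim-sum is already 0, so every move leaves a nonzero nim-sum — there are no winning moves.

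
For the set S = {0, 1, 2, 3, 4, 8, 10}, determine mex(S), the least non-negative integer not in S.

The values 0, 1, 2, 3, 4 are all present; 5 is the first non-negative integer missing from the set.

5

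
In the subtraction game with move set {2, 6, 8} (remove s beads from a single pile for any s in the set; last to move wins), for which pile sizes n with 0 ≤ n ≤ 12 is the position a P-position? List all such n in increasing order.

0, 1, 4, 5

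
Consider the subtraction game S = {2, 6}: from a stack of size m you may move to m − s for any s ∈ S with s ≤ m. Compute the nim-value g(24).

Grundy values for subtraction set {2, 6}:
k:     0  1  2  3  4  5  6  7  8  9 10 11 12 13 14 15 16 17 18 19 20 21 22 23 24
g(k):  0  0  1  1  0  0  1  1  0  0  1  1  0  0  1  1  0  0  1  1  0  0  1  1  0
So g(24) = 0.

0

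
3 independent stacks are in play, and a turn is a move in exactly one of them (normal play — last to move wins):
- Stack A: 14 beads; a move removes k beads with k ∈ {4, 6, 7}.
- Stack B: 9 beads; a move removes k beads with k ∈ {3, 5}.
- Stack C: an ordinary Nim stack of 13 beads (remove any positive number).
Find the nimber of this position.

Grundy values for stack A (subtraction set {4, 6, 7}):
k:     0  1  2  3  4  5  6  7  8  9 10 11 12 13 14
g(k):  0  0  0  0  1  1  1  1  2  2  2  0  0  0  0
So g(14) = 0.
Build the Grundy sequence for stack B with g(k) = mex{g(k−s) : s ∈ {3, 5}, s ≤ k}:
k:     0  1  2  3  4  5  6  7  8  9
g(k):  0  0  0  1  1  1  2  2  0  0
So g(9) = 0.
Stack C is a plain Nim stack of size 13, so its Grundy value is 13.
By the Sprague-Grundy theorem, the Grundy value of a sum of independent games is the XOR of the component values.
Combined value = 0 XOR 0 XOR 13 = 13.

13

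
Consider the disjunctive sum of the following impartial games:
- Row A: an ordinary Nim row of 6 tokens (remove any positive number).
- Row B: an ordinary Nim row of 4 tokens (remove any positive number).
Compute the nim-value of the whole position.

Row A is a plain Nim row of size 6, so its Grundy value is 6.
Row B is a plain Nim row of size 4, so its Grundy value is 4.
The value of a disjunctive sum is the nim-sum of the parts.
Combined value = 6 XOR 4 = 2.

2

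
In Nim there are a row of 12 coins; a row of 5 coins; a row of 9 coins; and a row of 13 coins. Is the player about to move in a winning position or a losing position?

Winning position

Compute the nim-sum pairwise:
12 ^ 5 = 9
9 ^ 9 = 0
0 ^ 13 = 13
The nim-sum is 13 ≠ 0, so this is an N-position: the player to move can win.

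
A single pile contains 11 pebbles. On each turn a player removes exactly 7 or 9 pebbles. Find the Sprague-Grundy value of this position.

1

Grundy values for subtraction set {7, 9}:
k:     0  1  2  3  4  5  6  7  8  9 10 11
g(k):  0  0  0  0  0  0  0  1  1  1  1  1
So g(11) = 1.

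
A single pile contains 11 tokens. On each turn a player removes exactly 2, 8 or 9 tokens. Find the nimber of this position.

0

Compute g(0), g(1), … for moves {2, 8, 9}:
g(0) = mex{} = 0
g(1) = mex{} = 0
g(2) = mex{0} = 1
g(3) = mex{0} = 1
g(4) = mex{1} = 0
g(5) = mex{1} = 0
g(6) = mex{0} = 1
g(7) = mex{0} = 1
g(8) = mex{0,1} = 2
g(9) = mex{0,1} = 2
g(10) = mex{0,1,2} = 3
g(11) = mex{1,2} = 0
So g(11) = 0.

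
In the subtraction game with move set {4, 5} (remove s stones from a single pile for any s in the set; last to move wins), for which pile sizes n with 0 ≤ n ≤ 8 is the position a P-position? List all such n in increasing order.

0, 1, 2, 3

Build the Grundy sequence with g(k) = mex{g(k−s) : s ∈ {4, 5}, s ≤ k}:
g(0) = mex{} = 0
g(1) = mex{} = 0
g(2) = mex{} = 0
g(3) = mex{} = 0
g(4) = mex{0} = 1
g(5) = mex{0} = 1
g(6) = mex{0} = 1
g(7) = mex{0} = 1
g(8) = mex{0,1} = 2
The P-positions (g = 0) in 0..8 are 0, 1, 2, 3.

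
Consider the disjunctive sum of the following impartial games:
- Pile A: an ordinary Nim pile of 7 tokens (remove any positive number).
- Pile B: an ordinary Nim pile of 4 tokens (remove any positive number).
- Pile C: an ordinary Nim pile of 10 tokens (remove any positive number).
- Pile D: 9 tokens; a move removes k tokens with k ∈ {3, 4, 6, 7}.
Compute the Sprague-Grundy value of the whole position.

10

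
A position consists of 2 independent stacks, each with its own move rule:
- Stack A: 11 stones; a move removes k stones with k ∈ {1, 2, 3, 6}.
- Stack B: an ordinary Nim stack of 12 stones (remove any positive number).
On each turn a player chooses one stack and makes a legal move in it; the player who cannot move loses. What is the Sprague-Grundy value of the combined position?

15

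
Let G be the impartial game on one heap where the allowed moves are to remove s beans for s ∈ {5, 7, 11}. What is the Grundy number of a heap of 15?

3

Build the Grundy sequence with g(k) = mex{g(k−s) : s ∈ {5, 7, 11}, s ≤ k}:
k:     0  1  2  3  4  5  6  7  8  9 10 11 12 13 14 15
g(k):  0  0  0  0  0  1  1  1  1  1  2  2  2  2  2  3
So g(15) = 3.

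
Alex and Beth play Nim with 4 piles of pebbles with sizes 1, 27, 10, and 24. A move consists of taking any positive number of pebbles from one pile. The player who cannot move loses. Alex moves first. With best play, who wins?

Alex wins

Compute the nim-sum pairwise:
1 ⊕ 27 = 26
26 ⊕ 10 = 16
16 ⊕ 24 = 8
The nim-sum is 8 ≠ 0, so this is an N-position: the player to move can win; Alex has a winning move.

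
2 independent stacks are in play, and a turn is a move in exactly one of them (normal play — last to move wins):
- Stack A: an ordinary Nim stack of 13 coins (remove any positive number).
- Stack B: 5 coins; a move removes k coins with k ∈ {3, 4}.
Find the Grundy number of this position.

12

Stack A is a plain Nim stack of size 13, so its Grundy value is 13.
Build the Grundy sequence for stack B with g(k) = mex{g(k−s) : s ∈ {3, 4}, s ≤ k}:
g(0) = mex{} = 0
g(1) = mex{} = 0
g(2) = mex{} = 0
g(3) = mex{0} = 1
g(4) = mex{0} = 1
g(5) = mex{0} = 1
So g(5) = 1.
The value of a disjunctive sum is the nim-sum of the parts.
Combined value = 13 XOR 1 = 12.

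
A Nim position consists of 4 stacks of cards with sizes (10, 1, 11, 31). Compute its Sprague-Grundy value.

31

Nim-sum: 10 ^ 1 ^ 11 ^ 31 = 31.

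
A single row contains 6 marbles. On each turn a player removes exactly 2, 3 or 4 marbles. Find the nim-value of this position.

Compute g(0), g(1), … for moves {2, 3, 4}:
k:     0  1  2  3  4  5  6
g(k):  0  0  1  1  2  2  0
So g(6) = 0.

0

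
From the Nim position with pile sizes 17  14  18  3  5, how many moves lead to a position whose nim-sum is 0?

1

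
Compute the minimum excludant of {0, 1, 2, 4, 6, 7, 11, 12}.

3

The values 0, 1, 2 are all present; 3 is the first non-negative integer missing from the set.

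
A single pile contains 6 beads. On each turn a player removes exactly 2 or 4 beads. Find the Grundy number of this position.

Grundy values for subtraction set {2, 4}:
g(0) = mex{} = 0
g(1) = mex{} = 0
g(2) = mex{0} = 1
g(3) = mex{0} = 1
g(4) = mex{0,1} = 2
g(5) = mex{0,1} = 2
g(6) = mex{1,2} = 0
So g(6) = 0.

0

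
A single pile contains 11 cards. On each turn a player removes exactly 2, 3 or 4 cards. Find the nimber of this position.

2

Build the Grundy sequence with g(k) = mex{g(k−s) : s ∈ {2, 3, 4}, s ≤ k}:
k:     0  1  2  3  4  5  6  7  8  9 10 11
g(k):  0  0  1  1  2  2  0  0  1  1  2  2
So g(11) = 2.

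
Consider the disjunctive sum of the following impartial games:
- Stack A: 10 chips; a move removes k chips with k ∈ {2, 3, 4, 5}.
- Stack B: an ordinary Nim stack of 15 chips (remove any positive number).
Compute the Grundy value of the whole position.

14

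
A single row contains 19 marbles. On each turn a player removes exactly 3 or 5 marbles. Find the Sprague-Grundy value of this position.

1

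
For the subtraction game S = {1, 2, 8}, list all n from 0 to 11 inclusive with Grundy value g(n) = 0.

0, 3, 6, 9

Compute g(0), g(1), … for moves {1, 2, 8}:
k:     0  1  2  3  4  5  6  7  8  9 10 11
g(k):  0  1  2  0  1  2  0  1  2  0  1  2
The P-positions (g = 0) in 0..11 are 0, 3, 6, 9.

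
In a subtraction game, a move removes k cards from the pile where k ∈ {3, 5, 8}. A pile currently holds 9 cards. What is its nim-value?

3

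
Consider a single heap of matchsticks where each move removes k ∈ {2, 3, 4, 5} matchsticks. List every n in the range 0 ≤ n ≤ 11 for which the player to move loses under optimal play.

0, 1, 7, 8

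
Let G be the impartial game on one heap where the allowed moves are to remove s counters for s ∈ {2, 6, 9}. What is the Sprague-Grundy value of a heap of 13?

2

Grundy values for subtraction set {2, 6, 9}:
g(0) = mex{} = 0
g(1) = mex{} = 0
g(2) = mex{0} = 1
g(3) = mex{0} = 1
g(4) = mex{1} = 0
g(5) = mex{1} = 0
g(6) = mex{0} = 1
g(7) = mex{0} = 1
g(8) = mex{1} = 0
g(9) = mex{0,1} = 2
g(10) = mex{0} = 1
g(11) = mex{0,1,2} = 3
g(12) = mex{1} = 0
g(13) = mex{0,1,3} = 2
So g(13) = 2.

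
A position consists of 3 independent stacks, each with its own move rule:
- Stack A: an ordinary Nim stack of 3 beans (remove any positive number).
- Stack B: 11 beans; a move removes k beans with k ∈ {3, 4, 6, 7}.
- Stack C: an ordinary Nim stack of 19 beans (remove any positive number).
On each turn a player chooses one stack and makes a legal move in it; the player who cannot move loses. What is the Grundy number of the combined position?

Stack A is a plain Nim stack of size 3, so its Grundy value is 3.
Grundy values for stack B (subtraction set {3, 4, 6, 7}):
k:     0  1  2  3  4  5  6  7  8  9 10 11
g(k):  0  0  0  1  1  1  2  2  2  3  0  0
So g(11) = 0.
Stack C is a plain Nim stack of size 19, so its Grundy value is 19.
By the Sprague-Grundy theorem, the Grundy value of a sum of independent games is the XOR of the component values.
Combined value = 3 ⊕ 0 ⊕ 19 = 16.

16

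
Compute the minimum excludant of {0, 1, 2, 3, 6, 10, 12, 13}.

4

The values 0, 1, 2, 3 are all present; 4 is the first non-negative integer missing from the set.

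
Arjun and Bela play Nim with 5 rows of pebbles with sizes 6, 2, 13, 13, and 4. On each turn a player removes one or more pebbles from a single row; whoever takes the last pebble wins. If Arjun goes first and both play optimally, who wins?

Bela wins

Write each in binary and XOR column by column:
  0110  (6)
  0010  (2)
  1101  (13)
  1101  (13)
  0100  (4)
  ----
  0000  (0)
The nim-sum is 0, so this is a P-position: the player to move is in a losing position under optimal play; Arjun is about to move from it and so loses — Bela wins.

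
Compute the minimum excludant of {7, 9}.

0

0 is not in the set, so the mex is 0.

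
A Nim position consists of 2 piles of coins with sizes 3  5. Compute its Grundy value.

6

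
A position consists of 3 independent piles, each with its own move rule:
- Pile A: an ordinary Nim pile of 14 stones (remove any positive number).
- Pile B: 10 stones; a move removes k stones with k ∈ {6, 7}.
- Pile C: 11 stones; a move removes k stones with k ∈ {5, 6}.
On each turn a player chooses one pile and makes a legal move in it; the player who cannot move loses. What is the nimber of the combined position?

Pile A is a plain Nim pile of size 14, so its Grundy value is 14.
Grundy values for pile B (subtraction set {6, 7}):
k:     0  1  2  3  4  5  6  7  8  9 10
g(k):  0  0  0  0  0  0  1  1  1  1  1
So g(10) = 1.
Grundy values for pile C (subtraction set {5, 6}):
g(0) = mex{} = 0
g(1) = mex{} = 0
g(2) = mex{} = 0
g(3) = mex{} = 0
g(4) = mex{} = 0
g(5) = mex{0} = 1
g(6) = mex{0} = 1
g(7) = mex{0} = 1
g(8) = mex{0} = 1
g(9) = mex{0} = 1
g(10) = mex{0,1} = 2
g(11) = mex{1} = 0
So g(11) = 0.
By the Sprague-Grundy theorem, the Grundy value of a sum of independent games is the XOR of the component values.
Combined value = 14 ⊕ 1 ⊕ 0 = 15.

15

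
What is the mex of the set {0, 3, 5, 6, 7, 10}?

0 is in the set but 1 is not, so the mex is 1.

1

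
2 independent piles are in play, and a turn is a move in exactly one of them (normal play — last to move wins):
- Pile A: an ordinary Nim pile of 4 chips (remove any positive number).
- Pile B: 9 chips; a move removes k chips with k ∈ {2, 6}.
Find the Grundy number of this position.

4

Pile A is a plain Nim pile of size 4, so its Grundy value is 4.
Grundy values for pile B (subtraction set {2, 6}):
k:     0  1  2  3  4  5  6  7  8  9
g(k):  0  0  1  1  0  0  1  1  0  0
So g(9) = 0.
The value of a disjunctive sum is the nim-sum of the parts.
Combined value = 4 ⊕ 0 = 4.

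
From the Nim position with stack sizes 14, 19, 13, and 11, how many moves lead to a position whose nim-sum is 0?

Nim-sum: 14 ^ 19 ^ 13 ^ 11 = 27.
The overall nim-sum is X = 27. A stack of size p has a winning move iff p XOR X < p (reduce it to p XOR X).
  14: 14 XOR 27 = 21 ≥ 14 — no move.
  19: 19 XOR 27 = 8 < 19 — winning move (to 8).
  13: 13 XOR 27 = 22 ≥ 13 — no move.
  11: 11 XOR 27 = 16 ≥ 11 — no move.
That gives 1 winning move.

1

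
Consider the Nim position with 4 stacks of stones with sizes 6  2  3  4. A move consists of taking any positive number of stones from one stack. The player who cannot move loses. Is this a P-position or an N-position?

N-position

Write each in binary and XOR column by column:
  110  (6)
  010  (2)
  011  (3)
  100  (4)
  ---
  011  (3)
The nim-sum is 3 ≠ 0, so this is an N-position: the player to move can win.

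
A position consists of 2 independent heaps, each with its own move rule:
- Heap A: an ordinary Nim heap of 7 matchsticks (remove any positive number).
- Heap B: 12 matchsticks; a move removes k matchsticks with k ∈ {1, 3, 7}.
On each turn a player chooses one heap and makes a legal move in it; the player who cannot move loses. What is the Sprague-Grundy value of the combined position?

7

Heap A is a plain Nim heap of size 7, so its Grundy value is 7.
For heap B, compute g(0), g(1), … with moves {1, 3, 7}:
k:     0  1  2  3  4  5  6  7  8  9 10 11 12
g(k):  0  1  0  1  0  1  0  1  0  1  0  1  0
So g(12) = 0.
By the Sprague-Grundy theorem, the Grundy value of a sum of independent games is the XOR of the component values.
Combined value = 7 ⊕ 0 = 7.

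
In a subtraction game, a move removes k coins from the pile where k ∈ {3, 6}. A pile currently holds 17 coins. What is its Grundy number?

Grundy values for subtraction set {3, 6}:
k:     0  1  2  3  4  5  6  7  8  9 10 11 12 13 14 15 16 17
g(k):  0  0  0  1  1  1  2  2  2  0  0  0  1  1  1  2  2  2
So g(17) = 2.

2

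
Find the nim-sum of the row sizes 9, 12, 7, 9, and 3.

Nim-sum: 9 XOR 12 XOR 7 XOR 9 XOR 3 = 8.

8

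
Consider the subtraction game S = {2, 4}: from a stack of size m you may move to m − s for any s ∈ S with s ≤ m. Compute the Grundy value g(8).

Compute g(0), g(1), … for moves {2, 4}:
g(0) = mex{} = 0
g(1) = mex{} = 0
g(2) = mex{0} = 1
g(3) = mex{0} = 1
g(4) = mex{0,1} = 2
g(5) = mex{0,1} = 2
g(6) = mex{1,2} = 0
g(7) = mex{1,2} = 0
g(8) = mex{0,2} = 1
So g(8) = 1.

1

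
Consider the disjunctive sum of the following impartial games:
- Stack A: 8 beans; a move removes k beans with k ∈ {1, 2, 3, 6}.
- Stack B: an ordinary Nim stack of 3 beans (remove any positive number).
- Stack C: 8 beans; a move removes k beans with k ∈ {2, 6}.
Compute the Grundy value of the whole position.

3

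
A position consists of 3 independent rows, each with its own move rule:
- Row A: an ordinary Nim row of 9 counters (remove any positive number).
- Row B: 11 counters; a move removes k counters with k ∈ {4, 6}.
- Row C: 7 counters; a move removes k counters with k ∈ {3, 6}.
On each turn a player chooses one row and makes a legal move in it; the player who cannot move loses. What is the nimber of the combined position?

11

Row A is a plain Nim row of size 9, so its Grundy value is 9.
Build the Grundy sequence for row B with g(k) = mex{g(k−s) : s ∈ {4, 6}, s ≤ k}:
k:     0  1  2  3  4  5  6  7  8  9 10 11
g(k):  0  0  0  0  1  1  1  1  2  2  0  0
So g(11) = 0.
Build the Grundy sequence for row C with g(k) = mex{g(k−s) : s ∈ {3, 6}, s ≤ k}:
k:     0  1  2  3  4  5  6  7
g(k):  0  0  0  1  1  1  2  2
So g(7) = 2.
The value of a disjunctive sum is the nim-sum of the parts.
Combined value = 9 XOR 0 XOR 2 = 11.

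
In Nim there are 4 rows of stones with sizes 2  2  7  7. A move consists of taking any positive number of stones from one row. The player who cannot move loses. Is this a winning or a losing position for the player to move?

Write each in binary and XOR column by column:
  010  (2)
  010  (2)
  111  (7)
  111  (7)
  ---
  000  (0)
The nim-sum is 0, so this is a P-position: the player to move is in a losing position under optimal play.

Losing position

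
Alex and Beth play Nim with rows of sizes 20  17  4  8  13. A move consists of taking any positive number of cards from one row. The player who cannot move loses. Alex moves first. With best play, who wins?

Compute the nim-sum pairwise:
20 ^ 17 = 5
5 ^ 4 = 1
1 ^ 8 = 9
9 ^ 13 = 4
The nim-sum is 4 ≠ 0, so this is an N-position: the player to move can win; Alex has a winning move.

Alex wins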